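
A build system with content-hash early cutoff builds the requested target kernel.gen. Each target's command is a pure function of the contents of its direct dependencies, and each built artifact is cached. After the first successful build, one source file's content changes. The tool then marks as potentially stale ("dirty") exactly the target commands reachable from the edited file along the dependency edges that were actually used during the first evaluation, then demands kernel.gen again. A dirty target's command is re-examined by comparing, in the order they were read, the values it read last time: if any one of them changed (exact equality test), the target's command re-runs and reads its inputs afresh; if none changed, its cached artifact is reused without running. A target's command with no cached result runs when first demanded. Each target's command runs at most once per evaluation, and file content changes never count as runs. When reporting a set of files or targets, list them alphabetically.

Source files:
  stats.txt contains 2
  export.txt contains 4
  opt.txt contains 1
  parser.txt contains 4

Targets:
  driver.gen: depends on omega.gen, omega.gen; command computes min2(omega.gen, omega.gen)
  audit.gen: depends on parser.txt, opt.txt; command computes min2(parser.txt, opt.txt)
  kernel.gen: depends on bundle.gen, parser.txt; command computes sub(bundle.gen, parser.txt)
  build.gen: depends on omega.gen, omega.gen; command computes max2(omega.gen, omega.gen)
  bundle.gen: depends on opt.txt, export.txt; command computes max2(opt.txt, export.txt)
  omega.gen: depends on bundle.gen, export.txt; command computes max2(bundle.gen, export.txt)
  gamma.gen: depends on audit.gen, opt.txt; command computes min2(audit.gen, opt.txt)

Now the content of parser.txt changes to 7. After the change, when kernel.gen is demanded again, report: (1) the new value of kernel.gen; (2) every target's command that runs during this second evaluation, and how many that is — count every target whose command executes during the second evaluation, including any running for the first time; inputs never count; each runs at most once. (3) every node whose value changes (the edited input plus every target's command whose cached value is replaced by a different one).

New value of kernel.gen: -3.
Target commands that run: kernel.gen — 1 in total.
Values that change: kernel.gen, parser.txt.

First evaluation (everything demanded from the output):
  bundle.gen = max2(1, 4) = 4
  kernel.gen = sub(4, 4) = 0

Propagation after the edit:
  kernel.gen: runs — parser.txt 4->7; result -3.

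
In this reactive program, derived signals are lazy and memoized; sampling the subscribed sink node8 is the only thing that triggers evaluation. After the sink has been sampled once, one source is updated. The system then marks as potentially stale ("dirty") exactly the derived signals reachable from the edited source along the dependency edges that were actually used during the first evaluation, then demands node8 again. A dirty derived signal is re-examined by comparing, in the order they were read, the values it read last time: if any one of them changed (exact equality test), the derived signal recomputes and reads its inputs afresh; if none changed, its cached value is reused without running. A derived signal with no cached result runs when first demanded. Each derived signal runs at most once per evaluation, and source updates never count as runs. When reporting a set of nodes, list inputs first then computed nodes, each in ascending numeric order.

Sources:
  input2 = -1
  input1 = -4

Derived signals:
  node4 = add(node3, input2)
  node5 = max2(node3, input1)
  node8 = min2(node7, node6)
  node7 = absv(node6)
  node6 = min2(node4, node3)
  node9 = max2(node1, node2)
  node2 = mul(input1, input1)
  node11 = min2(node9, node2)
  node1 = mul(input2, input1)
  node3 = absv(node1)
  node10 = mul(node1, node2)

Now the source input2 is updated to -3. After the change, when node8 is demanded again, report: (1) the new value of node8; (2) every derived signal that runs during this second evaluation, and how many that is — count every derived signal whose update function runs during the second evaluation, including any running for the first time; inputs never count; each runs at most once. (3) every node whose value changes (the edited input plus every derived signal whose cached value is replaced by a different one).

First demand of the output computes:
  node1 = mul(-1, -4) = 4
  node3 = absv(4) = 4
  node4 = add(4, -1) = 3
  node6 = min2(3, 4) = 3
  node7 = absv(3) = 3
  node8 = min2(3, 3) = 3

After the edit, cleaning proceeds:
  node1: a read changed (input2 -1->-3) — executes, giving 12.
  node3: a read changed (node1 4->12) — executes, giving 12.
  node4: a read changed (node3 4->12; input2 -1->-3) — executes, giving 9.
  node6: a read changed (node4 3->9; node3 4->12) — executes, giving 9.
  node7: a read changed (node6 3->9) — executes, giving 9.
  node8: a read changed (node7 3->9; node6 3->9) — executes, giving 9.

Demanding node8 again yields 9.
6 derived signals run: node1, node3, node4, node6, node7, node8.
The nodes whose values change: input2, node1, node3, node4, node6, node7, node8.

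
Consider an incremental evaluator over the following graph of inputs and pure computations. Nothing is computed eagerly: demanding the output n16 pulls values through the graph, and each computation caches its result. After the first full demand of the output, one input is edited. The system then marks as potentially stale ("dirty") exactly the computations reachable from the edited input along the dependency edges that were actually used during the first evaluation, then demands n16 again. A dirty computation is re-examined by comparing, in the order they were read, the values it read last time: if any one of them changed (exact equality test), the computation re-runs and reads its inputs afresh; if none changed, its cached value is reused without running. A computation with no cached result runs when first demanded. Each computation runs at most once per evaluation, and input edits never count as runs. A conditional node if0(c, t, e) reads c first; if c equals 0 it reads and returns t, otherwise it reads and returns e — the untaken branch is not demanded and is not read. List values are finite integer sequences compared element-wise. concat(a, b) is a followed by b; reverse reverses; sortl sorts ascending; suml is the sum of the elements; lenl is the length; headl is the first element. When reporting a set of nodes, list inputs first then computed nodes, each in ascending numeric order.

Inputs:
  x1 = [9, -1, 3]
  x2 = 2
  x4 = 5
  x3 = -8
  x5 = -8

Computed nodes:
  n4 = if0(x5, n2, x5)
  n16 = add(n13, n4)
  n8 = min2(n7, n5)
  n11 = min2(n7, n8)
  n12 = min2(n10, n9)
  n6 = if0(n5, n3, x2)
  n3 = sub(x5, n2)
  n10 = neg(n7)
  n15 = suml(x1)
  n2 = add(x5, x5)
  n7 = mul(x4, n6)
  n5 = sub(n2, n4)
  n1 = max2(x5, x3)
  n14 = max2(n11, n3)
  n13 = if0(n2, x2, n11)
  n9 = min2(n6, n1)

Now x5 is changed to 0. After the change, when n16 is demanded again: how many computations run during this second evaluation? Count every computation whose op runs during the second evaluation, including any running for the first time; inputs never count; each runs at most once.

Initial pass — values computed on the first demand:
  n2 = add(-8, -8) = -16
  n4 = if0(x5=-8 -> else branch x5) = -8
  n5 = sub(-16, -8) = -8
  n6 = if0(n5=-8 -> else branch x2) = 2
  n7 = mul(5, 2) = 10
  n8 = min2(10, -8) = -8
  n11 = min2(10, -8) = -8
  n13 = if0(n2=-16 -> else branch n11) = -8
  n16 = add(-8, -8) = -16

Second demand — change propagation:
  n2: re-runs because x5 -8->0; x5 -8->0; new result 0.
  n4: re-runs because x5 -8->0; x5 -8->0; new result 0.
  n5: dirty yet unreached — the second evaluation never asks for it.
  n6: dirty yet unreached — the second evaluation never asks for it.
  n7: dirty yet unreached — the second evaluation never asks for it.
  n8: dirty yet unreached — the second evaluation never asks for it.
  n11: dirty yet unreached — the second evaluation never asks for it.
  n13: re-runs because n2 -16->0; new result 2.
  n16: re-runs because n13 -8->2; n4 -8->0; new result 2.

The important point: the flipped condition redirects demand; n5, n6, n7, n8, n11 are left stale, never re-checked.

Run set: n2, n4, n13, n16 (4 run).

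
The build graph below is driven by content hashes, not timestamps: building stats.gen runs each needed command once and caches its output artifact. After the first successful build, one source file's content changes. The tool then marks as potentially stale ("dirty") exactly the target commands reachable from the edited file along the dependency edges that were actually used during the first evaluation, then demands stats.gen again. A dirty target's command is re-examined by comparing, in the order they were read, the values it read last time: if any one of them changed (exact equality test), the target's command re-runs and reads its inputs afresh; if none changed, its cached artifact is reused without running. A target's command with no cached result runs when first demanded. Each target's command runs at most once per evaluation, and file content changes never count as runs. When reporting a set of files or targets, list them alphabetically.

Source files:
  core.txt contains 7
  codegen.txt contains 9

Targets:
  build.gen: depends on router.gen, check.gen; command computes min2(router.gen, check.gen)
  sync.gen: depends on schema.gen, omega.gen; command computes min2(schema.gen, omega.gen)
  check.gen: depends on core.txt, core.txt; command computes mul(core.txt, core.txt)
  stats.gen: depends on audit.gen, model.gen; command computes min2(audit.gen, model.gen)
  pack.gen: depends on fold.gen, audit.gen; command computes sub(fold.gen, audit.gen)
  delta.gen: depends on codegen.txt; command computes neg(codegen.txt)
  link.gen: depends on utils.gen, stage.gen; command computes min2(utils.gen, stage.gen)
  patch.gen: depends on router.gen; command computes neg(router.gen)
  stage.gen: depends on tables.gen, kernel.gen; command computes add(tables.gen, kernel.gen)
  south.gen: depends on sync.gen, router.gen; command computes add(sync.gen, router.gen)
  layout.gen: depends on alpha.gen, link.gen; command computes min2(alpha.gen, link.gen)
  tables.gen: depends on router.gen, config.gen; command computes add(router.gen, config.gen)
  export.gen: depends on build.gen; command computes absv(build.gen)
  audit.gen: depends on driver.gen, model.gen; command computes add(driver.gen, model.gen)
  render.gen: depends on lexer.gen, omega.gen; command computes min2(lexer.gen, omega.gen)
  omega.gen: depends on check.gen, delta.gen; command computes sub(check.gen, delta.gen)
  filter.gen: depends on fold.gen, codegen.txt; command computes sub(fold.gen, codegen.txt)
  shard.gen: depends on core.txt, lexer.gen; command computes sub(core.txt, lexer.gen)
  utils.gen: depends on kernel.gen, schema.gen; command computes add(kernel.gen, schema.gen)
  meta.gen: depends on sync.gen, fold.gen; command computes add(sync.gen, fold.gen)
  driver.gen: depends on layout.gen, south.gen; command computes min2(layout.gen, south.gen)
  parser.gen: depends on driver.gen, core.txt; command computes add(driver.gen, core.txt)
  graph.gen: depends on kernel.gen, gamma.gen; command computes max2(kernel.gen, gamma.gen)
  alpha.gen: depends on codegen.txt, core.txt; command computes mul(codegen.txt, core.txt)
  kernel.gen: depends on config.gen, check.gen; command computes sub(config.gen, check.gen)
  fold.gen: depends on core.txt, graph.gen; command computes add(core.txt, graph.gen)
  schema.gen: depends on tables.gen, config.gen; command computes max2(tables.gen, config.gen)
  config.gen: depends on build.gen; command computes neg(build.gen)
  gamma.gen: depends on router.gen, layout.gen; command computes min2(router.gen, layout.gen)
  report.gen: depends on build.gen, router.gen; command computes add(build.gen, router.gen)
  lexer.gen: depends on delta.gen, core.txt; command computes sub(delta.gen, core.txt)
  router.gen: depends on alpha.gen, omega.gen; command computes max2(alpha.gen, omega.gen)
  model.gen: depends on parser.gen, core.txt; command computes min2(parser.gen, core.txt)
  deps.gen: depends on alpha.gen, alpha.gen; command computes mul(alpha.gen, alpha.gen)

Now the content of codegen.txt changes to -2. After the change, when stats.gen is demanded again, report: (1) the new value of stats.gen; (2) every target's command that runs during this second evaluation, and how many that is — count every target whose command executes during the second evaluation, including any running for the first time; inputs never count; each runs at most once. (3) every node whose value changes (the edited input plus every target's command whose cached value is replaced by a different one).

stats.gen now evaluates to -185.
Run set: alpha.gen, audit.gen, build.gen, config.gen, delta.gen, driver.gen, kernel.gen, layout.gen, link.gen, model.gen, omega.gen, parser.gen, router.gen, schema.gen, south.gen, stage.gen, stats.gen, sync.gen, tables.gen, utils.gen (20 run).
Changed values: alpha.gen, audit.gen, build.gen, codegen.txt, config.gen, delta.gen, driver.gen, kernel.gen, layout.gen, link.gen, model.gen, omega.gen, parser.gen, router.gen, schema.gen, south.gen, stage.gen, stats.gen, sync.gen, tables.gen, utils.gen.

Initial pass — values computed on the first demand:
  alpha.gen = mul(9, 7) = 63
  check.gen = mul(7, 7) = 49
  delta.gen = neg(9) = -9
  omega.gen = sub(49, -9) = 58
  router.gen = max2(63, 58) = 63
  build.gen = min2(63, 49) = 49
  config.gen = neg(49) = -49
  kernel.gen = sub(-49, 49) = -98
  tables.gen = add(63, -49) = 14
  schema.gen = max2(14, -49) = 14
  stage.gen = add(14, -98) = -84
  sync.gen = min2(14, 58) = 14
  south.gen = add(14, 63) = 77
  utils.gen = add(-98, 14) = -84
  link.gen = min2(-84, -84) = -84
  layout.gen = min2(63, -84) = -84
  driver.gen = min2(-84, 77) = -84
  parser.gen = add(-84, 7) = -77
  model.gen = min2(-77, 7) = -77
  audit.gen = add(-84, -77) = -161
  stats.gen = min2(-161, -77) = -161

Second demand — change propagation:
  alpha.gen: re-runs because codegen.txt 9->-2; new result -14.
  delta.gen: re-runs because codegen.txt 9->-2; new result 2.
  omega.gen: re-runs because delta.gen -9->2; new result 47.
  router.gen: re-runs because alpha.gen 63->-14; omega.gen 58->47; new result 47.
  build.gen: re-runs because router.gen 63->47; new result 47.
  config.gen: re-runs because build.gen 49->47; new result -47.
  kernel.gen: re-runs because config.gen -49->-47; new result -96.
  tables.gen: re-runs because router.gen 63->47; config.gen -49->-47; new result 0.
  schema.gen: re-runs because tables.gen 14->0; config.gen -49->-47; new result 0.
  stage.gen: re-runs because tables.gen 14->0; kernel.gen -98->-96; new result -96.
  sync.gen: re-runs because schema.gen 14->0; omega.gen 58->47; new result 0.
  south.gen: re-runs because sync.gen 14->0; router.gen 63->47; new result 47.
  utils.gen: re-runs because kernel.gen -98->-96; schema.gen 14->0; new result -96.
  link.gen: re-runs because utils.gen -84->-96; stage.gen -84->-96; new result -96.
  layout.gen: re-runs because alpha.gen 63->-14; link.gen -84->-96; new result -96.
  driver.gen: re-runs because layout.gen -84->-96; south.gen 77->47; new result -96.
  parser.gen: re-runs because driver.gen -84->-96; new result -89.
  model.gen: re-runs because parser.gen -77->-89; new result -89.
  audit.gen: re-runs because driver.gen -84->-96; model.gen -77->-89; new result -185.
  stats.gen: re-runs because audit.gen -161->-185; model.gen -77->-89; new result -185.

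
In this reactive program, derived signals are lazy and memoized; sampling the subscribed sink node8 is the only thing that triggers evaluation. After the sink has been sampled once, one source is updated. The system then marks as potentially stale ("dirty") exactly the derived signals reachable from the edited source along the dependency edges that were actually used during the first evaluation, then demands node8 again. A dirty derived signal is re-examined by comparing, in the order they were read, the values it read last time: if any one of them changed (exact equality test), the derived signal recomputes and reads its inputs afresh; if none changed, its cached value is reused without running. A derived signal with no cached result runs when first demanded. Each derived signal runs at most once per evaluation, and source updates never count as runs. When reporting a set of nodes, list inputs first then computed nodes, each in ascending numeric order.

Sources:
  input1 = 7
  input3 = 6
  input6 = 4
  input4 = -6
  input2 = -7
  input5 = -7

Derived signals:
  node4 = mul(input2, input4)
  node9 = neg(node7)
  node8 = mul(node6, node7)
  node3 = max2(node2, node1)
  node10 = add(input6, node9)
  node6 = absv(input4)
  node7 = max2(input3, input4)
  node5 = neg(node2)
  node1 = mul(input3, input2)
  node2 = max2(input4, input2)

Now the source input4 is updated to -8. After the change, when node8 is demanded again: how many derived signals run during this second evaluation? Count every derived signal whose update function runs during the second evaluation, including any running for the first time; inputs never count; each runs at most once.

First demand of the output computes:
  node6 = absv(-6) = 6
  node7 = max2(6, -6) = 6
  node8 = mul(6, 6) = 36

After the edit, cleaning proceeds:
  node6: a read changed (input4 -6->-8) — executes, giving 8.
  node7: a read changed (input4 -6->-8) — executes, giving 6 — identical to its old value.
  node8: a read changed (node6 6->8) — executes, giving 48.

3 derived signals run: node6, node7, node8.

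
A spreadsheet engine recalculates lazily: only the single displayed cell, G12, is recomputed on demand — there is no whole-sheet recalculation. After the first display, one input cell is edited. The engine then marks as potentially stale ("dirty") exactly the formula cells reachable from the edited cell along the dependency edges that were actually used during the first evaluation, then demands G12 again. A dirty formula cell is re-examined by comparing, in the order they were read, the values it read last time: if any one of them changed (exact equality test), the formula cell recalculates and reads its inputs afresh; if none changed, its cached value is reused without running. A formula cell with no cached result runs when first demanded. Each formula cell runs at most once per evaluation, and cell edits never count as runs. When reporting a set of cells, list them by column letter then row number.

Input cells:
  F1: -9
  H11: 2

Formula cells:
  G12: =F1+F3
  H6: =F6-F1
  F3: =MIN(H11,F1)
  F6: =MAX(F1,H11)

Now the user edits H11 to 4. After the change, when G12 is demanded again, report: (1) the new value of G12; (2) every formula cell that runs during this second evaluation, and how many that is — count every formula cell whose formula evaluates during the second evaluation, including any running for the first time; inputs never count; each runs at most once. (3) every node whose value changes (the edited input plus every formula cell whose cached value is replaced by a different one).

New value of G12: -18.
Formula cells that run: F3 — 1 in total.
Values that change: H11.
Key observation: the change is absorbed at F3 — it re-runs but produces the same value, and the output's value is unchanged.

First evaluation (everything demanded from the output):
  F3 = MIN(2, -9) = -9
  G12 = -9 + -9 = -18

Propagation after the edit:
  F3: runs — H11 2->4; result -9 (same value as before).
  G12: checked — values it read are unchanged (F1 unchanged, F3 unchanged); reused cached -18 without running.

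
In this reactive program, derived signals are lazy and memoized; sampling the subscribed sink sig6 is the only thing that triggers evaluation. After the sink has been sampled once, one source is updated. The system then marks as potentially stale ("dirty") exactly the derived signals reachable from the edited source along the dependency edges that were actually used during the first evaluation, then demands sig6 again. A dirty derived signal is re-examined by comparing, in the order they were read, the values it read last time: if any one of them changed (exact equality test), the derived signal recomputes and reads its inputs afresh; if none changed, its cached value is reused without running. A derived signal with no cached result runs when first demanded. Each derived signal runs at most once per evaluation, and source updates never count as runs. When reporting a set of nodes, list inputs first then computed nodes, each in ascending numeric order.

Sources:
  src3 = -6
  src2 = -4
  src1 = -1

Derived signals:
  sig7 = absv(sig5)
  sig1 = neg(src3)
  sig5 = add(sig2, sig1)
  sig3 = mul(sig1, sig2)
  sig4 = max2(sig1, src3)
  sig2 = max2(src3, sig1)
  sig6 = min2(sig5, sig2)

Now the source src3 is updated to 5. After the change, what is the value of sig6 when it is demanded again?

First demand of the output computes:
  sig1 = neg(-6) = 6
  sig2 = max2(-6, 6) = 6
  sig5 = add(6, 6) = 12
  sig6 = min2(12, 6) = 6

After the edit, cleaning proceeds:
  sig1: a read changed (src3 -6->5) — executes, giving -5.
  sig2: a read changed (src3 -6->5; sig1 6->-5) — executes, giving 5.
  sig5: a read changed (sig2 6->5; sig1 6->-5) — executes, giving 0.
  sig6: a read changed (sig5 12->0; sig2 6->5) — executes, giving 0.

Demanding sig6 again yields 0.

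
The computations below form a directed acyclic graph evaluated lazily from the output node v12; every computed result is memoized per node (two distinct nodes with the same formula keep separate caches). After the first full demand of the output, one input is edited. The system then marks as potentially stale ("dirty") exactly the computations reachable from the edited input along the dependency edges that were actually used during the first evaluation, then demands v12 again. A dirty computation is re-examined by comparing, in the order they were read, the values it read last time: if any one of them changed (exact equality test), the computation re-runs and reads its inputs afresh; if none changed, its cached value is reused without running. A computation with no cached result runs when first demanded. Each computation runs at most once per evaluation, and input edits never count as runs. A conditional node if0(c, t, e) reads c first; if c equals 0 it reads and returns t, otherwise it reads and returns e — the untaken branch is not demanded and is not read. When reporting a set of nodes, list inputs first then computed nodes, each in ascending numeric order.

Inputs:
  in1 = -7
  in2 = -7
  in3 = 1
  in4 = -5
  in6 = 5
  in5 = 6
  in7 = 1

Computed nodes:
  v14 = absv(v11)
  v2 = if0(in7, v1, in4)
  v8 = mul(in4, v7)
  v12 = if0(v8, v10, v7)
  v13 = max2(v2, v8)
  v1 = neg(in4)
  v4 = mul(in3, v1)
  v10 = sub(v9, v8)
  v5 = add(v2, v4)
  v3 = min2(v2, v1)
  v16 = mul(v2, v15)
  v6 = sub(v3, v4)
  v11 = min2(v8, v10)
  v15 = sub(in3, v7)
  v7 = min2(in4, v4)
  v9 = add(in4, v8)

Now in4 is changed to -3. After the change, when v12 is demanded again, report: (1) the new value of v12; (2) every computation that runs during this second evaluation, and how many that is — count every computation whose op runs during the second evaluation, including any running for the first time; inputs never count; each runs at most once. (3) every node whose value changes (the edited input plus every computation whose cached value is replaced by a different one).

First demand of the output computes:
  v1 = neg(-5) = 5
  v4 = mul(1, 5) = 5
  v7 = min2(-5, 5) = -5
  v8 = mul(-5, -5) = 25
  v12 = if0(v8=25 -> else branch v7) = -5

After the edit, cleaning proceeds:
  v1: a read changed (in4 -5->-3) — executes, giving 3.
  v4: a read changed (v1 5->3) — executes, giving 3.
  v7: a read changed (in4 -5->-3; v4 5->3) — executes, giving -3.
  v8: a read changed (in4 -5->-3; v7 -5->-3) — executes, giving 9.
  v12: a read changed (v8 25->9; v7 -5->-3) — executes, giving -3.

Demanding v12 again yields -3.
5 computations run: v1, v4, v7, v8, v12.
The nodes whose values change: in4, v1, v4, v7, v8, v12.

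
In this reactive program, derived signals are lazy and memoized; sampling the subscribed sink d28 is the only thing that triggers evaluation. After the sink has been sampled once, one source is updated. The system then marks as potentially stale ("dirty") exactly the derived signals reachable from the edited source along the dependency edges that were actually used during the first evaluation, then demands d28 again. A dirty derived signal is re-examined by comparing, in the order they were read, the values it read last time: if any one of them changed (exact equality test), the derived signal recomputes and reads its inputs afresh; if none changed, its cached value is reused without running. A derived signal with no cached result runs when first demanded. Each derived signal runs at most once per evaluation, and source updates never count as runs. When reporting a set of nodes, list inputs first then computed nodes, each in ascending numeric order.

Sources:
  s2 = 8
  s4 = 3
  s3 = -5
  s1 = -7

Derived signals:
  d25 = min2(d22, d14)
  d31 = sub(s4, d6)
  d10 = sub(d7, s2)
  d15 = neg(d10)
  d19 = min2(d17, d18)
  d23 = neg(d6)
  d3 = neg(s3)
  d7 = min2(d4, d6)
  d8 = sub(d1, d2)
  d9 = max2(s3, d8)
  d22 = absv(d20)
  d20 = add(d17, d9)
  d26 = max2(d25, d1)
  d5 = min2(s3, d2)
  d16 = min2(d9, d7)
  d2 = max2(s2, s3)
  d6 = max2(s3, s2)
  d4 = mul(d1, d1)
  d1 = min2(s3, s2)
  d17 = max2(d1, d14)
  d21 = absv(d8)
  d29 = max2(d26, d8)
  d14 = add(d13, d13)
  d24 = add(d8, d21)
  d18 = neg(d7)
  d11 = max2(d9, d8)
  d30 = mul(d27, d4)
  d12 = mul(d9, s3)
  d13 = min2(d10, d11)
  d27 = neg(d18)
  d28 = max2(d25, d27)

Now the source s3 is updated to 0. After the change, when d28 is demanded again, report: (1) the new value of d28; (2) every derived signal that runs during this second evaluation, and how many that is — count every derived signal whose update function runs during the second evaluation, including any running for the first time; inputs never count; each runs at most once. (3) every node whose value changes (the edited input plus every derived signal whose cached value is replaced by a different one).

Demanding d28 again yields 0.
18 derived signals run: d1, d2, d4, d6, d7, d8, d9, d10, d11, d13, d14, d17, d18, d20, d22, d25, d27, d28.
The nodes whose values change: s3, d1, d4, d7, d8, d9, d10, d11, d13, d14, d17, d18, d20, d22, d25, d27, d28.

First demand of the output computes:
  d1 = min2(-5, 8) = -5
  d2 = max2(8, -5) = 8
  d4 = mul(-5, -5) = 25
  d6 = max2(-5, 8) = 8
  d7 = min2(25, 8) = 8
  d8 = sub(-5, 8) = -13
  d9 = max2(-5, -13) = -5
  d10 = sub(8, 8) = 0
  d11 = max2(-5, -13) = -5
  d13 = min2(0, -5) = -5
  d14 = add(-5, -5) = -10
  d17 = max2(-5, -10) = -5
  d18 = neg(8) = -8
  d20 = add(-5, -5) = -10
  d22 = absv(-10) = 10
  d25 = min2(10, -10) = -10
  d27 = neg(-8) = 8
  d28 = max2(-10, 8) = 8

After the edit, cleaning proceeds:
  d1: a read changed (s3 -5->0) — executes, giving 0.
  d2: a read changed (s3 -5->0) — executes, giving 8 — identical to its old value.
  d4: a read changed (d1 -5->0; d1 -5->0) — executes, giving 0.
  d6: a read changed (s3 -5->0) — executes, giving 8 — identical to its old value.
  d7: a read changed (d4 25->0) — executes, giving 0.
  d8: a read changed (d1 -5->0) — executes, giving -8.
  d9: a read changed (s3 -5->0; d8 -13->-8) — executes, giving 0.
  d10: a read changed (d7 8->0) — executes, giving -8.
  d11: a read changed (d9 -5->0; d8 -13->-8) — executes, giving 0.
  d13: a read changed (d10 0->-8; d11 -5->0) — executes, giving -8.
  d14: a read changed (d13 -5->-8; d13 -5->-8) — executes, giving -16.
  d17: a read changed (d1 -5->0; d14 -10->-16) — executes, giving 0.
  d18: a read changed (d7 8->0) — executes, giving 0.
  d20: a read changed (d17 -5->0; d9 -5->0) — executes, giving 0.
  d22: a read changed (d20 -10->0) — executes, giving 0.
  d25: a read changed (d22 10->0; d14 -10->-16) — executes, giving -16.
  d27: a read changed (d18 -8->0) — executes, giving 0.
  d28: a read changed (d25 -10->-16; d27 8->0) — executes, giving 0.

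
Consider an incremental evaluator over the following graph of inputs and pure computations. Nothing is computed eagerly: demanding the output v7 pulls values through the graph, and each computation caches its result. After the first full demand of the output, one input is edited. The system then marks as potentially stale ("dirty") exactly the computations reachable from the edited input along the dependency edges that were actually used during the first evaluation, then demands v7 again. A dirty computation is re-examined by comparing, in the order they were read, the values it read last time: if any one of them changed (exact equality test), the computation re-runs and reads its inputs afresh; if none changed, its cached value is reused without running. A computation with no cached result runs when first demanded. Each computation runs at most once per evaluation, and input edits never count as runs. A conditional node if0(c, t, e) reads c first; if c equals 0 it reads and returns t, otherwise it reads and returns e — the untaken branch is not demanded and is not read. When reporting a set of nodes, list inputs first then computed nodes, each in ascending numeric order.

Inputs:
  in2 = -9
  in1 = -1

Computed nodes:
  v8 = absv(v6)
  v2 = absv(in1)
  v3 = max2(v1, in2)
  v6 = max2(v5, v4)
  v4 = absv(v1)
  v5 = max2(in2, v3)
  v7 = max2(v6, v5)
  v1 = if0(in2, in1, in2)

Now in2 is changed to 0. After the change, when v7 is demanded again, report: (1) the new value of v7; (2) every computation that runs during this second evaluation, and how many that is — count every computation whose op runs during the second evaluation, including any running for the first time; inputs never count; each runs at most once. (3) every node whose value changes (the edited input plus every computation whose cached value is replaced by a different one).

Initial pass — values computed on the first demand:
  v1 = if0(in2=-9 -> else branch in2) = -9
  v3 = max2(-9, -9) = -9
  v4 = absv(-9) = 9
  v5 = max2(-9, -9) = -9
  v6 = max2(-9, 9) = 9
  v7 = max2(9, -9) = 9

Second demand — change propagation:
  v1: re-runs because in2 -9->0; in2 -9->0; new result -1.
  v3: re-runs because v1 -9->-1; in2 -9->0; new result 0.
  v4: re-runs because v1 -9->-1; new result 1.
  v5: re-runs because in2 -9->0; v3 -9->0; new result 0.
  v6: re-runs because v5 -9->0; v4 9->1; new result 1.
  v7: re-runs because v6 9->1; v5 -9->0; new result 1.

v7 now evaluates to 1.
Run set: v1, v3, v4, v5, v6, v7 (6 run).
Changed values: in2, v1, v3, v4, v5, v6, v7.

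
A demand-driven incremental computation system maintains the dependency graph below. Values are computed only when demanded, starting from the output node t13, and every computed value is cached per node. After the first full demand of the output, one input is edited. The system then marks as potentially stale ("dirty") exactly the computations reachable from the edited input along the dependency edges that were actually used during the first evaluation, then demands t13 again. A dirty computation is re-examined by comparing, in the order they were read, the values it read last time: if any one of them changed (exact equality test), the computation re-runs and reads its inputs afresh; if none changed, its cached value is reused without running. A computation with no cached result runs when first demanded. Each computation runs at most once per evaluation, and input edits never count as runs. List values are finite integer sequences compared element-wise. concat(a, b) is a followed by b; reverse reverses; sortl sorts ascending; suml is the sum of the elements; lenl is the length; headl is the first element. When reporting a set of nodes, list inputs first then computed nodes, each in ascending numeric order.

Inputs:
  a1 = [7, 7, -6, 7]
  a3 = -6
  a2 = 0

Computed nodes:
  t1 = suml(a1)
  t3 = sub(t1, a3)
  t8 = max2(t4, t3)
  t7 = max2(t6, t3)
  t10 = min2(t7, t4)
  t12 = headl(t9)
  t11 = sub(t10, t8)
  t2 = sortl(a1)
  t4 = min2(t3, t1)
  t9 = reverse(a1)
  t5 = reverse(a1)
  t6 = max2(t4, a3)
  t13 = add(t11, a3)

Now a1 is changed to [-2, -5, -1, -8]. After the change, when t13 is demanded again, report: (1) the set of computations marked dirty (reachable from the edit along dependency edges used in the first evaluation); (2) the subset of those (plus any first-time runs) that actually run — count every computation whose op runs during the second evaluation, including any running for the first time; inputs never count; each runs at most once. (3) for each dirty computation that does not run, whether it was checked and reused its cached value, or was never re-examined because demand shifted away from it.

First evaluation (everything demanded from the output):
  t1 = suml([7, 7, -6, 7]) = 15
  t3 = sub(15, -6) = 21
  t4 = min2(21, 15) = 15
  t6 = max2(15, -6) = 15
  t7 = max2(15, 21) = 21
  t8 = max2(15, 21) = 21
  t10 = min2(21, 15) = 15
  t11 = sub(15, 21) = -6
  t13 = add(-6, -6) = -12

Propagation after the edit:
  t1: runs — a1 [7, 7, -6, 7]->[-2, -5, -1, -8]; result -16.
  t3: runs — t1 15->-16; result -10.
  t4: runs — t3 21->-10; t1 15->-16; result -16.
  t6: runs — t4 15->-16; result -6.
  t7: runs — t6 15->-6; t3 21->-10; result -6.
  t8: runs — t4 15->-16; t3 21->-10; result -10.
  t10: runs — t7 21->-6; t4 15->-16; result -16.
  t11: runs — t10 15->-16; t8 21->-10; result -6 (same value as before).
  t13: checked — values it read are unchanged (t11 unchanged, a3 unchanged); reused cached -12 without running.

Key observation: the change is absorbed at t11 — it re-runs but produces the same value, and the output's value is unchanged.

Marked dirty: t1, t3, t4, t6, t7, t8, t10, t11, t13.
Computations that run: t1, t3, t4, t6, t7, t8, t10, t11 — 8 in total.
Checked but reused from cache: t13.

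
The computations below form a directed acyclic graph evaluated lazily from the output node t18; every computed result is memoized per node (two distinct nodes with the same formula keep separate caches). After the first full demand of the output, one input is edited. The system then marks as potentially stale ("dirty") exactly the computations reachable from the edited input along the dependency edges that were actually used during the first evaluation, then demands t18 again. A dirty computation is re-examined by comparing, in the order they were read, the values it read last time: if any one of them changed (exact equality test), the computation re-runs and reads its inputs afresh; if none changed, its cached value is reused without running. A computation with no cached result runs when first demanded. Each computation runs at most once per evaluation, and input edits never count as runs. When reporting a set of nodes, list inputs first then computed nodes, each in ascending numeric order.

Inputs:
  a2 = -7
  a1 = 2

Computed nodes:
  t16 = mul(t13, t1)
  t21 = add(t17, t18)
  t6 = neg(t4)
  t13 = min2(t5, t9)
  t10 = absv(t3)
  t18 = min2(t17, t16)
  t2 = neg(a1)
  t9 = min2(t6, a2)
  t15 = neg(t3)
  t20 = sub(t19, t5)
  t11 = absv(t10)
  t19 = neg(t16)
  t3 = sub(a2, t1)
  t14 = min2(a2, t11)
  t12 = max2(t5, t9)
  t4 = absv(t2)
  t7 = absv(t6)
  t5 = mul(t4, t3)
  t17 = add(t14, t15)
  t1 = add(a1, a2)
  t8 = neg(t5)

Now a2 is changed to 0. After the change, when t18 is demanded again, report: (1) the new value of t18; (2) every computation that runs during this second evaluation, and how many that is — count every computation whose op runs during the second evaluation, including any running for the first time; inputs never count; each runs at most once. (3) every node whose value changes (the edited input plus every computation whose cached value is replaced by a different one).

Demanding t18 again yields -8.
8 computations run: t1, t3, t9, t13, t14, t16, t17, t18.
The nodes whose values change: a2, t1, t9, t13, t14, t16, t17, t18.
Note where the cutoff bites: t5 is checked, finds nothing changed, and keeps its cache.

First demand of the output computes:
  t1 = add(2, -7) = -5
  t2 = neg(2) = -2
  t3 = sub(-7, -5) = -2
  t4 = absv(-2) = 2
  t5 = mul(2, -2) = -4
  t6 = neg(2) = -2
  t9 = min2(-2, -7) = -7
  t10 = absv(-2) = 2
  t11 = absv(2) = 2
  t13 = min2(-4, -7) = -7
  t14 = min2(-7, 2) = -7
  t15 = neg(-2) = 2
  t16 = mul(-7, -5) = 35
  t17 = add(-7, 2) = -5
  t18 = min2(-5, 35) = -5

After the edit, cleaning proceeds:
  t1: a read changed (a2 -7->0) — executes, giving 2.
  t3: a read changed (a2 -7->0; t1 -5->2) — executes, giving -2 — identical to its old value.
  t5: dirty, but its reads are unchanged (t4 unchanged, t3 unchanged); cached -4 stands.
  t9: a read changed (a2 -7->0) — executes, giving -2.
  t10: dirty, but its reads are unchanged (t3 unchanged); cached 2 stands.
  t11: dirty, but its reads are unchanged (t10 unchanged); cached 2 stands.
  t13: a read changed (t9 -7->-2) — executes, giving -4.
  t14: a read changed (a2 -7->0) — executes, giving 0.
  t15: dirty, but its reads are unchanged (t3 unchanged); cached 2 stands.
  t16: a read changed (t13 -7->-4; t1 -5->2) — executes, giving -8.
  t17: a read changed (t14 -7->0) — executes, giving 2.
  t18: a read changed (t17 -5->2; t16 35->-8) — executes, giving -8.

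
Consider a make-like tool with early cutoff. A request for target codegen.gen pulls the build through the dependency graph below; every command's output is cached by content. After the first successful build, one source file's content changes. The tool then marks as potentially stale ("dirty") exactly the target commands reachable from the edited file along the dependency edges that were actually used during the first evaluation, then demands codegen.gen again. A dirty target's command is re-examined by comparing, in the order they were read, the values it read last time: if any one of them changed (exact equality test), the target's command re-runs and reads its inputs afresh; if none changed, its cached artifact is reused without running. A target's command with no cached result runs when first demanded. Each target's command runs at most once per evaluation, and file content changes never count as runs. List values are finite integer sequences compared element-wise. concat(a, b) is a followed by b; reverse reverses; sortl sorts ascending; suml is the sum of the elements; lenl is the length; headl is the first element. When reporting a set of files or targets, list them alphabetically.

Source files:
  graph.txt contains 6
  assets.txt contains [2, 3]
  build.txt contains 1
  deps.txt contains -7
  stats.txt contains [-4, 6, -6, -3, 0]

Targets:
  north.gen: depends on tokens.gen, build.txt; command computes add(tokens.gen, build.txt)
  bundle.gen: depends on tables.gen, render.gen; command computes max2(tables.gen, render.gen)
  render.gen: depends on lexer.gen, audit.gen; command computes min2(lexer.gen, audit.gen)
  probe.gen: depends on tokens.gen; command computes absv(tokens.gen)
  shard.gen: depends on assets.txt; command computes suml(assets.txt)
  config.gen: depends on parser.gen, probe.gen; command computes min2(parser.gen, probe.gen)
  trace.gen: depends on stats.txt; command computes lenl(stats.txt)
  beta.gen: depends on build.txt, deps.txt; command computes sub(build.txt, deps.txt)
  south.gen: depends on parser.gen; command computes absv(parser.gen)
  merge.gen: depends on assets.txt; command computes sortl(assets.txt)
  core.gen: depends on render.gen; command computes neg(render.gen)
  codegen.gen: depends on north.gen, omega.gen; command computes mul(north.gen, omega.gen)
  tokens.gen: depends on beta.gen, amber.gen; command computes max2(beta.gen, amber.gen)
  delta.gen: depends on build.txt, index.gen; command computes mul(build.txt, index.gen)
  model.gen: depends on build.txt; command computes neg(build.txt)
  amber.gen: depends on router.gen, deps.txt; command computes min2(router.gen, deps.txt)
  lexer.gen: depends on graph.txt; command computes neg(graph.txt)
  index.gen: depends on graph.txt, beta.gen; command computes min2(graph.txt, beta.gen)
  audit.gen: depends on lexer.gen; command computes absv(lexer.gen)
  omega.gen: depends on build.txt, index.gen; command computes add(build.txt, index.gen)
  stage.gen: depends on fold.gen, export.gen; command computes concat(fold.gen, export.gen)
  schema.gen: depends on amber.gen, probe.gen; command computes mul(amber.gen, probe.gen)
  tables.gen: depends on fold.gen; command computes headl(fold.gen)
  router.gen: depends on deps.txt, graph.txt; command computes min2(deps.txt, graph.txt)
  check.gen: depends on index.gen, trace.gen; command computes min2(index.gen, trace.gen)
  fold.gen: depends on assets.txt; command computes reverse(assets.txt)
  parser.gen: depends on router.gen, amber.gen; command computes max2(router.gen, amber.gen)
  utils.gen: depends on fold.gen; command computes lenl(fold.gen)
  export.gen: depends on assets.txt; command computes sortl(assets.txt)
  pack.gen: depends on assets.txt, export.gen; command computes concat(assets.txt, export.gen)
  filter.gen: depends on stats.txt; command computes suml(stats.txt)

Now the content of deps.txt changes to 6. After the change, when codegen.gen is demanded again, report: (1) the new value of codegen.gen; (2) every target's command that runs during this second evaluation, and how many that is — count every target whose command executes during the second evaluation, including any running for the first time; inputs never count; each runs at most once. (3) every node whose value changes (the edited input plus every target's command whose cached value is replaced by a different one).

First demand of the output computes:
  beta.gen = sub(1, -7) = 8
  index.gen = min2(6, 8) = 6
  omega.gen = add(1, 6) = 7
  router.gen = min2(-7, 6) = -7
  amber.gen = min2(-7, -7) = -7
  tokens.gen = max2(8, -7) = 8
  north.gen = add(8, 1) = 9
  codegen.gen = mul(9, 7) = 63

After the edit, cleaning proceeds:
  beta.gen: a read changed (deps.txt -7->6) — executes, giving -5.
  index.gen: a read changed (beta.gen 8->-5) — executes, giving -5.
  omega.gen: a read changed (index.gen 6->-5) — executes, giving -4.
  router.gen: a read changed (deps.txt -7->6) — executes, giving 6.
  amber.gen: a read changed (router.gen -7->6; deps.txt -7->6) — executes, giving 6.
  tokens.gen: a read changed (beta.gen 8->-5; amber.gen -7->6) — executes, giving 6.
  north.gen: a read changed (tokens.gen 8->6) — executes, giving 7.
  codegen.gen: a read changed (north.gen 9->7; omega.gen 7->-4) — executes, giving -28.

Demanding codegen.gen again yields -28.
8 target commands run: amber.gen, beta.gen, codegen.gen, index.gen, north.gen, omega.gen, router.gen, tokens.gen.
The nodes whose values change: amber.gen, beta.gen, codegen.gen, deps.txt, index.gen, north.gen, omega.gen, router.gen, tokens.gen.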